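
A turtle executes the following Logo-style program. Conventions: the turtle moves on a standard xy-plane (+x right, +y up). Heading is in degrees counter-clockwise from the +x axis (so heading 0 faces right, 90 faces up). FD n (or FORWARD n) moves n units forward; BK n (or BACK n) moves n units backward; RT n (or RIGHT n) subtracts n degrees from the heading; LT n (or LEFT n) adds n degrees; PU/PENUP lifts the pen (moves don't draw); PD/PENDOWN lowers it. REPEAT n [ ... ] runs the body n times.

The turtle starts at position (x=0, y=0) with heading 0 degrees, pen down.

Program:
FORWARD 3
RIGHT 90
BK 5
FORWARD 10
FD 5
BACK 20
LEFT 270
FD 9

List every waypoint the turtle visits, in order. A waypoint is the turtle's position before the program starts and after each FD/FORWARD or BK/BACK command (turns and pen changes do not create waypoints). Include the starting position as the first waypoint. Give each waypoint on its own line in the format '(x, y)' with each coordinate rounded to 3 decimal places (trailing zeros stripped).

Executing turtle program step by step:
Start: pos=(0,0), heading=0, pen down
FD 3: (0,0) -> (3,0) [heading=0, draw]
RT 90: heading 0 -> 270
BK 5: (3,0) -> (3,5) [heading=270, draw]
FD 10: (3,5) -> (3,-5) [heading=270, draw]
FD 5: (3,-5) -> (3,-10) [heading=270, draw]
BK 20: (3,-10) -> (3,10) [heading=270, draw]
LT 270: heading 270 -> 180
FD 9: (3,10) -> (-6,10) [heading=180, draw]
Final: pos=(-6,10), heading=180, 6 segment(s) drawn
Waypoints (7 total):
(0, 0)
(3, 0)
(3, 5)
(3, -5)
(3, -10)
(3, 10)
(-6, 10)

Answer: (0, 0)
(3, 0)
(3, 5)
(3, -5)
(3, -10)
(3, 10)
(-6, 10)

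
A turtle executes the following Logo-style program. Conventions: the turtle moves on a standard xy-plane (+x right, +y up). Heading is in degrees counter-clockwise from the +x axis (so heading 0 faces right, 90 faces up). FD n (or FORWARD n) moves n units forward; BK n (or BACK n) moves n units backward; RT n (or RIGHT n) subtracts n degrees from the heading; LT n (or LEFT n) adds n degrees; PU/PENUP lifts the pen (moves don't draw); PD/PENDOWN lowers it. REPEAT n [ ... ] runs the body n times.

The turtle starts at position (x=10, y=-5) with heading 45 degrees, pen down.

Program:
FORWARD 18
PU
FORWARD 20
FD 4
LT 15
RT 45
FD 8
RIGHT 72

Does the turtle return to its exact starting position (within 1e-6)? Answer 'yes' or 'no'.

Answer: no

Derivation:
Executing turtle program step by step:
Start: pos=(10,-5), heading=45, pen down
FD 18: (10,-5) -> (22.728,7.728) [heading=45, draw]
PU: pen up
FD 20: (22.728,7.728) -> (36.87,21.87) [heading=45, move]
FD 4: (36.87,21.87) -> (39.698,24.698) [heading=45, move]
LT 15: heading 45 -> 60
RT 45: heading 60 -> 15
FD 8: (39.698,24.698) -> (47.426,26.769) [heading=15, move]
RT 72: heading 15 -> 303
Final: pos=(47.426,26.769), heading=303, 1 segment(s) drawn

Start position: (10, -5)
Final position: (47.426, 26.769)
Distance = 49.091; >= 1e-6 -> NOT closed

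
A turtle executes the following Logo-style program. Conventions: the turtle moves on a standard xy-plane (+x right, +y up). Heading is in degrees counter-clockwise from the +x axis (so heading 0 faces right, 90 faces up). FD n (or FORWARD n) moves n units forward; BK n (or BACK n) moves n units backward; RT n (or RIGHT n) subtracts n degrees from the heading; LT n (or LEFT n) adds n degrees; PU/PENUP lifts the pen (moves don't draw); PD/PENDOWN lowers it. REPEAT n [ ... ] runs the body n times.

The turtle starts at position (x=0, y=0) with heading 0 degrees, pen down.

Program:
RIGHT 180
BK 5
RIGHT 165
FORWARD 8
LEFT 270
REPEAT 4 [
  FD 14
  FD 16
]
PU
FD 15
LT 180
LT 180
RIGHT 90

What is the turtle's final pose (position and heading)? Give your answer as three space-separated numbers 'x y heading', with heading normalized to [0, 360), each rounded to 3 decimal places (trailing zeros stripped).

Executing turtle program step by step:
Start: pos=(0,0), heading=0, pen down
RT 180: heading 0 -> 180
BK 5: (0,0) -> (5,0) [heading=180, draw]
RT 165: heading 180 -> 15
FD 8: (5,0) -> (12.727,2.071) [heading=15, draw]
LT 270: heading 15 -> 285
REPEAT 4 [
  -- iteration 1/4 --
  FD 14: (12.727,2.071) -> (16.351,-11.452) [heading=285, draw]
  FD 16: (16.351,-11.452) -> (20.492,-26.907) [heading=285, draw]
  -- iteration 2/4 --
  FD 14: (20.492,-26.907) -> (24.115,-40.43) [heading=285, draw]
  FD 16: (24.115,-40.43) -> (28.257,-55.885) [heading=285, draw]
  -- iteration 3/4 --
  FD 14: (28.257,-55.885) -> (31.88,-69.408) [heading=285, draw]
  FD 16: (31.88,-69.408) -> (36.021,-84.863) [heading=285, draw]
  -- iteration 4/4 --
  FD 14: (36.021,-84.863) -> (39.645,-98.386) [heading=285, draw]
  FD 16: (39.645,-98.386) -> (43.786,-113.841) [heading=285, draw]
]
PU: pen up
FD 15: (43.786,-113.841) -> (47.668,-128.329) [heading=285, move]
LT 180: heading 285 -> 105
LT 180: heading 105 -> 285
RT 90: heading 285 -> 195
Final: pos=(47.668,-128.329), heading=195, 10 segment(s) drawn

Answer: 47.668 -128.329 195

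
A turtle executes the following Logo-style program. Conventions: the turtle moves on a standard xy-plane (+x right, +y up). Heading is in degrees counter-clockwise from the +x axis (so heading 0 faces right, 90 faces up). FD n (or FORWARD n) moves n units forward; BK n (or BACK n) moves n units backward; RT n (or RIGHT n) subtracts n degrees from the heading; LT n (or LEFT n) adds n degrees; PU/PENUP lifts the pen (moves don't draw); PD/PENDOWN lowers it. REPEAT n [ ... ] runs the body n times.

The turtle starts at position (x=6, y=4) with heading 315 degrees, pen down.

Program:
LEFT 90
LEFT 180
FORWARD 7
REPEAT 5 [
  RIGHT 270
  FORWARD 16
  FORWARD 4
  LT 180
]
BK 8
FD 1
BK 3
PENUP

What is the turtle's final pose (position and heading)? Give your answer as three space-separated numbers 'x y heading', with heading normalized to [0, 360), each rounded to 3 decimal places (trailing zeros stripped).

Answer: 22.263 -22.163 135

Derivation:
Executing turtle program step by step:
Start: pos=(6,4), heading=315, pen down
LT 90: heading 315 -> 45
LT 180: heading 45 -> 225
FD 7: (6,4) -> (1.05,-0.95) [heading=225, draw]
REPEAT 5 [
  -- iteration 1/5 --
  RT 270: heading 225 -> 315
  FD 16: (1.05,-0.95) -> (12.364,-12.263) [heading=315, draw]
  FD 4: (12.364,-12.263) -> (15.192,-15.092) [heading=315, draw]
  LT 180: heading 315 -> 135
  -- iteration 2/5 --
  RT 270: heading 135 -> 225
  FD 16: (15.192,-15.092) -> (3.879,-26.406) [heading=225, draw]
  FD 4: (3.879,-26.406) -> (1.05,-29.234) [heading=225, draw]
  LT 180: heading 225 -> 45
  -- iteration 3/5 --
  RT 270: heading 45 -> 135
  FD 16: (1.05,-29.234) -> (-10.263,-17.92) [heading=135, draw]
  FD 4: (-10.263,-17.92) -> (-13.092,-15.092) [heading=135, draw]
  LT 180: heading 135 -> 315
  -- iteration 4/5 --
  RT 270: heading 315 -> 45
  FD 16: (-13.092,-15.092) -> (-1.778,-3.778) [heading=45, draw]
  FD 4: (-1.778,-3.778) -> (1.05,-0.95) [heading=45, draw]
  LT 180: heading 45 -> 225
  -- iteration 5/5 --
  RT 270: heading 225 -> 315
  FD 16: (1.05,-0.95) -> (12.364,-12.263) [heading=315, draw]
  FD 4: (12.364,-12.263) -> (15.192,-15.092) [heading=315, draw]
  LT 180: heading 315 -> 135
]
BK 8: (15.192,-15.092) -> (20.849,-20.749) [heading=135, draw]
FD 1: (20.849,-20.749) -> (20.142,-20.042) [heading=135, draw]
BK 3: (20.142,-20.042) -> (22.263,-22.163) [heading=135, draw]
PU: pen up
Final: pos=(22.263,-22.163), heading=135, 14 segment(s) drawn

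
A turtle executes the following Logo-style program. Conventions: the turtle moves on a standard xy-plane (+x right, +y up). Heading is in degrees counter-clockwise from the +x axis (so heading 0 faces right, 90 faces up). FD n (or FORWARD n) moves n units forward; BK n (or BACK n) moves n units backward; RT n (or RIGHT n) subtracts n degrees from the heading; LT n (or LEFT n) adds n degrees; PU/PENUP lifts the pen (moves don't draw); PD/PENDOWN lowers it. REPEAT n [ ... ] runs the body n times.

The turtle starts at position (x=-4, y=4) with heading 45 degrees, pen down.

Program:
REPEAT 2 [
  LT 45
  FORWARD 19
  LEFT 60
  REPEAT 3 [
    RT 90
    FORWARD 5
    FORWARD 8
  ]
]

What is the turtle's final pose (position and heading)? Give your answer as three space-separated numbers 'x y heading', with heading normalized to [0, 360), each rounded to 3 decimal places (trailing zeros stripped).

Executing turtle program step by step:
Start: pos=(-4,4), heading=45, pen down
REPEAT 2 [
  -- iteration 1/2 --
  LT 45: heading 45 -> 90
  FD 19: (-4,4) -> (-4,23) [heading=90, draw]
  LT 60: heading 90 -> 150
  REPEAT 3 [
    -- iteration 1/3 --
    RT 90: heading 150 -> 60
    FD 5: (-4,23) -> (-1.5,27.33) [heading=60, draw]
    FD 8: (-1.5,27.33) -> (2.5,34.258) [heading=60, draw]
    -- iteration 2/3 --
    RT 90: heading 60 -> 330
    FD 5: (2.5,34.258) -> (6.83,31.758) [heading=330, draw]
    FD 8: (6.83,31.758) -> (13.758,27.758) [heading=330, draw]
    -- iteration 3/3 --
    RT 90: heading 330 -> 240
    FD 5: (13.758,27.758) -> (11.258,23.428) [heading=240, draw]
    FD 8: (11.258,23.428) -> (7.258,16.5) [heading=240, draw]
  ]
  -- iteration 2/2 --
  LT 45: heading 240 -> 285
  FD 19: (7.258,16.5) -> (12.176,-1.853) [heading=285, draw]
  LT 60: heading 285 -> 345
  REPEAT 3 [
    -- iteration 1/3 --
    RT 90: heading 345 -> 255
    FD 5: (12.176,-1.853) -> (10.882,-6.682) [heading=255, draw]
    FD 8: (10.882,-6.682) -> (8.811,-14.41) [heading=255, draw]
    -- iteration 2/3 --
    RT 90: heading 255 -> 165
    FD 5: (8.811,-14.41) -> (3.982,-13.116) [heading=165, draw]
    FD 8: (3.982,-13.116) -> (-3.746,-11.045) [heading=165, draw]
    -- iteration 3/3 --
    RT 90: heading 165 -> 75
    FD 5: (-3.746,-11.045) -> (-2.452,-6.215) [heading=75, draw]
    FD 8: (-2.452,-6.215) -> (-0.381,1.512) [heading=75, draw]
  ]
]
Final: pos=(-0.381,1.512), heading=75, 14 segment(s) drawn

Answer: -0.381 1.512 75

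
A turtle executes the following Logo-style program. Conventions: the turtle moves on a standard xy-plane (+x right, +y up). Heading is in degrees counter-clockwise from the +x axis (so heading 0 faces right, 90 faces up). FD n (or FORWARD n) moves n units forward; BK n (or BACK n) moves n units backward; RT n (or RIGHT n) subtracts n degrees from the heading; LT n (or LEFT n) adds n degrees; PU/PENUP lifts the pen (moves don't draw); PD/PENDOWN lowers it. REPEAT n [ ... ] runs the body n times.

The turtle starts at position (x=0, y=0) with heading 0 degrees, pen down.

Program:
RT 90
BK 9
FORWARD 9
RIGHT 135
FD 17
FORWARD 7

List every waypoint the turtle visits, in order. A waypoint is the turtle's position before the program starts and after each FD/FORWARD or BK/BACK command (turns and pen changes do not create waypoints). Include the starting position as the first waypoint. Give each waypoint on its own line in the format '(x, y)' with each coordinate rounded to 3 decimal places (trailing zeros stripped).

Executing turtle program step by step:
Start: pos=(0,0), heading=0, pen down
RT 90: heading 0 -> 270
BK 9: (0,0) -> (0,9) [heading=270, draw]
FD 9: (0,9) -> (0,0) [heading=270, draw]
RT 135: heading 270 -> 135
FD 17: (0,0) -> (-12.021,12.021) [heading=135, draw]
FD 7: (-12.021,12.021) -> (-16.971,16.971) [heading=135, draw]
Final: pos=(-16.971,16.971), heading=135, 4 segment(s) drawn
Waypoints (5 total):
(0, 0)
(0, 9)
(0, 0)
(-12.021, 12.021)
(-16.971, 16.971)

Answer: (0, 0)
(0, 9)
(0, 0)
(-12.021, 12.021)
(-16.971, 16.971)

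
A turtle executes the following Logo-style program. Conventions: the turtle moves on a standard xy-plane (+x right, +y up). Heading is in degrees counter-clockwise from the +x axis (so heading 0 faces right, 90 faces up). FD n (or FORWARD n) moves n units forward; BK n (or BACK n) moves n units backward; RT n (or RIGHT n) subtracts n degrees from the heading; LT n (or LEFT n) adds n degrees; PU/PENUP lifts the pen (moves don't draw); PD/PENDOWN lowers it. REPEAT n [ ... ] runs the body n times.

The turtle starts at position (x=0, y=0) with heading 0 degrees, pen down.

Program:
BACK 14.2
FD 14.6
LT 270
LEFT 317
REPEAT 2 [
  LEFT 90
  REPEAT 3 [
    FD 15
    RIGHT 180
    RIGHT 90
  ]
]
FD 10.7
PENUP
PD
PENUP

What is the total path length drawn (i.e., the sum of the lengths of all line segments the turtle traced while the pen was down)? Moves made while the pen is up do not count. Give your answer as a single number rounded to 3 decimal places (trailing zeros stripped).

Executing turtle program step by step:
Start: pos=(0,0), heading=0, pen down
BK 14.2: (0,0) -> (-14.2,0) [heading=0, draw]
FD 14.6: (-14.2,0) -> (0.4,0) [heading=0, draw]
LT 270: heading 0 -> 270
LT 317: heading 270 -> 227
REPEAT 2 [
  -- iteration 1/2 --
  LT 90: heading 227 -> 317
  REPEAT 3 [
    -- iteration 1/3 --
    FD 15: (0.4,0) -> (11.37,-10.23) [heading=317, draw]
    RT 180: heading 317 -> 137
    RT 90: heading 137 -> 47
    -- iteration 2/3 --
    FD 15: (11.37,-10.23) -> (21.6,0.74) [heading=47, draw]
    RT 180: heading 47 -> 227
    RT 90: heading 227 -> 137
    -- iteration 3/3 --
    FD 15: (21.6,0.74) -> (10.63,10.97) [heading=137, draw]
    RT 180: heading 137 -> 317
    RT 90: heading 317 -> 227
  ]
  -- iteration 2/2 --
  LT 90: heading 227 -> 317
  REPEAT 3 [
    -- iteration 1/3 --
    FD 15: (10.63,10.97) -> (21.6,0.74) [heading=317, draw]
    RT 180: heading 317 -> 137
    RT 90: heading 137 -> 47
    -- iteration 2/3 --
    FD 15: (21.6,0.74) -> (31.83,11.711) [heading=47, draw]
    RT 180: heading 47 -> 227
    RT 90: heading 227 -> 137
    -- iteration 3/3 --
    FD 15: (31.83,11.711) -> (20.86,21.941) [heading=137, draw]
    RT 180: heading 137 -> 317
    RT 90: heading 317 -> 227
  ]
]
FD 10.7: (20.86,21.941) -> (13.563,14.115) [heading=227, draw]
PU: pen up
PD: pen down
PU: pen up
Final: pos=(13.563,14.115), heading=227, 9 segment(s) drawn

Segment lengths:
  seg 1: (0,0) -> (-14.2,0), length = 14.2
  seg 2: (-14.2,0) -> (0.4,0), length = 14.6
  seg 3: (0.4,0) -> (11.37,-10.23), length = 15
  seg 4: (11.37,-10.23) -> (21.6,0.74), length = 15
  seg 5: (21.6,0.74) -> (10.63,10.97), length = 15
  seg 6: (10.63,10.97) -> (21.6,0.74), length = 15
  seg 7: (21.6,0.74) -> (31.83,11.711), length = 15
  seg 8: (31.83,11.711) -> (20.86,21.941), length = 15
  seg 9: (20.86,21.941) -> (13.563,14.115), length = 10.7
Total = 129.5

Answer: 129.5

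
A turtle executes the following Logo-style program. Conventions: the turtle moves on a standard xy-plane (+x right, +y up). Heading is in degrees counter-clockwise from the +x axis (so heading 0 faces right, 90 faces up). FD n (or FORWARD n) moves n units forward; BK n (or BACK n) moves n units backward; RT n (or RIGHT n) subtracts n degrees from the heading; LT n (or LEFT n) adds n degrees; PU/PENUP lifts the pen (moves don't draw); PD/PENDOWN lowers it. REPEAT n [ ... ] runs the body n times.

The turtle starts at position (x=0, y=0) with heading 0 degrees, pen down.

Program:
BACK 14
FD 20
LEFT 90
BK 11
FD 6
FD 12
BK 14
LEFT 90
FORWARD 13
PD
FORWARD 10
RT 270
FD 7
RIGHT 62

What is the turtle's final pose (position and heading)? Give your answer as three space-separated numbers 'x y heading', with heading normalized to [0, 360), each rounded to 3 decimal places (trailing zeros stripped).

Answer: -17 -14 208

Derivation:
Executing turtle program step by step:
Start: pos=(0,0), heading=0, pen down
BK 14: (0,0) -> (-14,0) [heading=0, draw]
FD 20: (-14,0) -> (6,0) [heading=0, draw]
LT 90: heading 0 -> 90
BK 11: (6,0) -> (6,-11) [heading=90, draw]
FD 6: (6,-11) -> (6,-5) [heading=90, draw]
FD 12: (6,-5) -> (6,7) [heading=90, draw]
BK 14: (6,7) -> (6,-7) [heading=90, draw]
LT 90: heading 90 -> 180
FD 13: (6,-7) -> (-7,-7) [heading=180, draw]
PD: pen down
FD 10: (-7,-7) -> (-17,-7) [heading=180, draw]
RT 270: heading 180 -> 270
FD 7: (-17,-7) -> (-17,-14) [heading=270, draw]
RT 62: heading 270 -> 208
Final: pos=(-17,-14), heading=208, 9 segment(s) drawn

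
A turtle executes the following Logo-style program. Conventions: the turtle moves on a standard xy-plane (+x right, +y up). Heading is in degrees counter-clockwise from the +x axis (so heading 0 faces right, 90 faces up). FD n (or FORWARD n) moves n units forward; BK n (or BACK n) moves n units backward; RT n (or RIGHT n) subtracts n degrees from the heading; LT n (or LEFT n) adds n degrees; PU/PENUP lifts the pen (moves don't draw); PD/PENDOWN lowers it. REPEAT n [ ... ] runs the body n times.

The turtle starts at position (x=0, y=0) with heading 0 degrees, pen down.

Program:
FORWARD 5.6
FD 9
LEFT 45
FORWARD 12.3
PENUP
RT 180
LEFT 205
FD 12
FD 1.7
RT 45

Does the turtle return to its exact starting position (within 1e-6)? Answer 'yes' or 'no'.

Executing turtle program step by step:
Start: pos=(0,0), heading=0, pen down
FD 5.6: (0,0) -> (5.6,0) [heading=0, draw]
FD 9: (5.6,0) -> (14.6,0) [heading=0, draw]
LT 45: heading 0 -> 45
FD 12.3: (14.6,0) -> (23.297,8.697) [heading=45, draw]
PU: pen up
RT 180: heading 45 -> 225
LT 205: heading 225 -> 70
FD 12: (23.297,8.697) -> (27.402,19.974) [heading=70, move]
FD 1.7: (27.402,19.974) -> (27.983,21.571) [heading=70, move]
RT 45: heading 70 -> 25
Final: pos=(27.983,21.571), heading=25, 3 segment(s) drawn

Start position: (0, 0)
Final position: (27.983, 21.571)
Distance = 35.332; >= 1e-6 -> NOT closed

Answer: no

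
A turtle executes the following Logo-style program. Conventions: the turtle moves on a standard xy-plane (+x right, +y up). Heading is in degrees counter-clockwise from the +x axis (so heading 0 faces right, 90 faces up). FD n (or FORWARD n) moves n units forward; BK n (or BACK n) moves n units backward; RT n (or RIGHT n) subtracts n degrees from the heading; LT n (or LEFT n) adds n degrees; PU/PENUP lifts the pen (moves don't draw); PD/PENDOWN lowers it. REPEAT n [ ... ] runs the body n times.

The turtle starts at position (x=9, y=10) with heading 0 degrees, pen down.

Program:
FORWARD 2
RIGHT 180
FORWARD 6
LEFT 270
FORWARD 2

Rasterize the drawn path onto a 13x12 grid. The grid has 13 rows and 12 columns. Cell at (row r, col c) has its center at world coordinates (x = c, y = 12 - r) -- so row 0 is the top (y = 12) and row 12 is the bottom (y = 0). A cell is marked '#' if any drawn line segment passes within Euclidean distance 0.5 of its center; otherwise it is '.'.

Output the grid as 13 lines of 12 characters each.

Segment 0: (9,10) -> (11,10)
Segment 1: (11,10) -> (5,10)
Segment 2: (5,10) -> (5,12)

Answer: .....#......
.....#......
.....#######
............
............
............
............
............
............
............
............
............
............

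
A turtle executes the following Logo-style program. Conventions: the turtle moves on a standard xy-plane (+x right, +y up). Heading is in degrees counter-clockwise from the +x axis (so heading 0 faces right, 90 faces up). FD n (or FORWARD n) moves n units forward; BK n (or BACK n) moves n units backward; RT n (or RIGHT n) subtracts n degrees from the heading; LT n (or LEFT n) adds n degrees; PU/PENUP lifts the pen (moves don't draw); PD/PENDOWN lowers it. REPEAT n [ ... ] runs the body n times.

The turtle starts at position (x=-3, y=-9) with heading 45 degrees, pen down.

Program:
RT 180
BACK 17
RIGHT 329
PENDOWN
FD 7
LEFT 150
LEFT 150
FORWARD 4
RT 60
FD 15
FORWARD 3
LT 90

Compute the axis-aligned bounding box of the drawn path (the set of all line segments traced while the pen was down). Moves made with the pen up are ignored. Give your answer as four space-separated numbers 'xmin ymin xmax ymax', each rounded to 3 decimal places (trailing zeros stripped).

Executing turtle program step by step:
Start: pos=(-3,-9), heading=45, pen down
RT 180: heading 45 -> 225
BK 17: (-3,-9) -> (9.021,3.021) [heading=225, draw]
RT 329: heading 225 -> 256
PD: pen down
FD 7: (9.021,3.021) -> (7.327,-3.771) [heading=256, draw]
LT 150: heading 256 -> 46
LT 150: heading 46 -> 196
FD 4: (7.327,-3.771) -> (3.482,-4.874) [heading=196, draw]
RT 60: heading 196 -> 136
FD 15: (3.482,-4.874) -> (-7.308,5.546) [heading=136, draw]
FD 3: (-7.308,5.546) -> (-9.466,7.63) [heading=136, draw]
LT 90: heading 136 -> 226
Final: pos=(-9.466,7.63), heading=226, 5 segment(s) drawn

Segment endpoints: x in {-9.466, -7.308, -3, 3.482, 7.327, 9.021}, y in {-9, -4.874, -3.771, 3.021, 5.546, 7.63}
xmin=-9.466, ymin=-9, xmax=9.021, ymax=7.63

Answer: -9.466 -9 9.021 7.63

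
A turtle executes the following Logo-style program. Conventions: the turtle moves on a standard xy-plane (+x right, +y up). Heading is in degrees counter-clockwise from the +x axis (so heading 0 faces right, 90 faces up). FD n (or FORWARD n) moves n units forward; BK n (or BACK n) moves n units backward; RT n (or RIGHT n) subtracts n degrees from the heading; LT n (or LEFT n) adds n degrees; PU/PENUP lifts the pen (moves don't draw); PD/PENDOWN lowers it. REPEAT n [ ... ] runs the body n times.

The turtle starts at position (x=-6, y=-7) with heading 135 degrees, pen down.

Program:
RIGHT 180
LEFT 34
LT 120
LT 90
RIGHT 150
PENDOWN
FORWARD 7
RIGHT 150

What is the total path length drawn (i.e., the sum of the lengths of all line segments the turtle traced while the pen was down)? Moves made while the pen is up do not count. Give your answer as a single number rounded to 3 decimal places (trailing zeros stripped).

Executing turtle program step by step:
Start: pos=(-6,-7), heading=135, pen down
RT 180: heading 135 -> 315
LT 34: heading 315 -> 349
LT 120: heading 349 -> 109
LT 90: heading 109 -> 199
RT 150: heading 199 -> 49
PD: pen down
FD 7: (-6,-7) -> (-1.408,-1.717) [heading=49, draw]
RT 150: heading 49 -> 259
Final: pos=(-1.408,-1.717), heading=259, 1 segment(s) drawn

Segment lengths:
  seg 1: (-6,-7) -> (-1.408,-1.717), length = 7
Total = 7

Answer: 7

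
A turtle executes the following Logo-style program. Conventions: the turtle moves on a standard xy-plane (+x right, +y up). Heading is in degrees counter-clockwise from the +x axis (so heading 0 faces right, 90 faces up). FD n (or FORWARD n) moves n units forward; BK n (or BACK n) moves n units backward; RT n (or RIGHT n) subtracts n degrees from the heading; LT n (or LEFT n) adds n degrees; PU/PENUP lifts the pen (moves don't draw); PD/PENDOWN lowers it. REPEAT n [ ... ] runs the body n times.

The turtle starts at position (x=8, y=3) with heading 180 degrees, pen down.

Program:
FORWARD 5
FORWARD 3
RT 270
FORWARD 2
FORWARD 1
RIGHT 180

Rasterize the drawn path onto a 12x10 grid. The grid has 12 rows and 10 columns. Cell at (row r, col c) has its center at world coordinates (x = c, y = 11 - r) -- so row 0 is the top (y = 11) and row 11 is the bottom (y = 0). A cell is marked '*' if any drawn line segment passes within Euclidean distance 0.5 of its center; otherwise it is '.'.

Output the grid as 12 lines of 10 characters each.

Answer: ..........
..........
..........
..........
..........
..........
..........
..........
*********.
*.........
*.........
*.........

Derivation:
Segment 0: (8,3) -> (3,3)
Segment 1: (3,3) -> (0,3)
Segment 2: (0,3) -> (0,1)
Segment 3: (0,1) -> (0,0)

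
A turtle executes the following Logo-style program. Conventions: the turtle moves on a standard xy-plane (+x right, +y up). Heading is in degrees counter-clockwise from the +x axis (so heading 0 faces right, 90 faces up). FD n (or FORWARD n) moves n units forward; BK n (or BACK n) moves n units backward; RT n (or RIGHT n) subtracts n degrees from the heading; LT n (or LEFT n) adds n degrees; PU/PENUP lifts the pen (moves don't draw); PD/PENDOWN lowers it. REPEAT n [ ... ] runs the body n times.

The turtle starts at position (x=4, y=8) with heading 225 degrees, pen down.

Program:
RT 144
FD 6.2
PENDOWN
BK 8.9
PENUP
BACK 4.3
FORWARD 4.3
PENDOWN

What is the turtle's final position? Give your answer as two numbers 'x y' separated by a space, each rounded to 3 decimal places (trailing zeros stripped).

Answer: 3.578 5.333

Derivation:
Executing turtle program step by step:
Start: pos=(4,8), heading=225, pen down
RT 144: heading 225 -> 81
FD 6.2: (4,8) -> (4.97,14.124) [heading=81, draw]
PD: pen down
BK 8.9: (4.97,14.124) -> (3.578,5.333) [heading=81, draw]
PU: pen up
BK 4.3: (3.578,5.333) -> (2.905,1.086) [heading=81, move]
FD 4.3: (2.905,1.086) -> (3.578,5.333) [heading=81, move]
PD: pen down
Final: pos=(3.578,5.333), heading=81, 2 segment(s) drawn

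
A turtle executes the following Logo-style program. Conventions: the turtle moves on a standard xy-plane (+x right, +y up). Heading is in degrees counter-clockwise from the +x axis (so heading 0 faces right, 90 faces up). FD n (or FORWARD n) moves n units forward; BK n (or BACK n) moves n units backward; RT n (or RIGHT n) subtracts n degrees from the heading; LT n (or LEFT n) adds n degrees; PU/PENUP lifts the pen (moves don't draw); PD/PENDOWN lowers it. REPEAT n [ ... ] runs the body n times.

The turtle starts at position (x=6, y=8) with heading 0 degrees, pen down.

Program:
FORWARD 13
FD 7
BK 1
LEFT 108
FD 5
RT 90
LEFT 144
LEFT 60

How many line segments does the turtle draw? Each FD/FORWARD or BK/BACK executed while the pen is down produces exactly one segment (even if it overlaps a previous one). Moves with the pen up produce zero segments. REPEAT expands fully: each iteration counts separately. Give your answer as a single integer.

Answer: 4

Derivation:
Executing turtle program step by step:
Start: pos=(6,8), heading=0, pen down
FD 13: (6,8) -> (19,8) [heading=0, draw]
FD 7: (19,8) -> (26,8) [heading=0, draw]
BK 1: (26,8) -> (25,8) [heading=0, draw]
LT 108: heading 0 -> 108
FD 5: (25,8) -> (23.455,12.755) [heading=108, draw]
RT 90: heading 108 -> 18
LT 144: heading 18 -> 162
LT 60: heading 162 -> 222
Final: pos=(23.455,12.755), heading=222, 4 segment(s) drawn
Segments drawn: 4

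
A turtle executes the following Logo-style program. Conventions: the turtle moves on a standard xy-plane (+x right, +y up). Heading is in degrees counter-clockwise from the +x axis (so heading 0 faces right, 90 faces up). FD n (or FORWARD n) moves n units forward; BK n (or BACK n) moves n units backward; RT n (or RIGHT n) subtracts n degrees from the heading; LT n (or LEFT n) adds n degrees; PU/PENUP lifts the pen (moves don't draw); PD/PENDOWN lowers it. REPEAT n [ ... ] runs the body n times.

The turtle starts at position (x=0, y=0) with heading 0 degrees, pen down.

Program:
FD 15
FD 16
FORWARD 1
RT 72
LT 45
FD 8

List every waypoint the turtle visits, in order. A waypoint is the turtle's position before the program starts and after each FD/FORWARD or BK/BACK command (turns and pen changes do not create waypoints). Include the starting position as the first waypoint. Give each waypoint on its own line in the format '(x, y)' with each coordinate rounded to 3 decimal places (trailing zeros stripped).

Answer: (0, 0)
(15, 0)
(31, 0)
(32, 0)
(39.128, -3.632)

Derivation:
Executing turtle program step by step:
Start: pos=(0,0), heading=0, pen down
FD 15: (0,0) -> (15,0) [heading=0, draw]
FD 16: (15,0) -> (31,0) [heading=0, draw]
FD 1: (31,0) -> (32,0) [heading=0, draw]
RT 72: heading 0 -> 288
LT 45: heading 288 -> 333
FD 8: (32,0) -> (39.128,-3.632) [heading=333, draw]
Final: pos=(39.128,-3.632), heading=333, 4 segment(s) drawn
Waypoints (5 total):
(0, 0)
(15, 0)
(31, 0)
(32, 0)
(39.128, -3.632)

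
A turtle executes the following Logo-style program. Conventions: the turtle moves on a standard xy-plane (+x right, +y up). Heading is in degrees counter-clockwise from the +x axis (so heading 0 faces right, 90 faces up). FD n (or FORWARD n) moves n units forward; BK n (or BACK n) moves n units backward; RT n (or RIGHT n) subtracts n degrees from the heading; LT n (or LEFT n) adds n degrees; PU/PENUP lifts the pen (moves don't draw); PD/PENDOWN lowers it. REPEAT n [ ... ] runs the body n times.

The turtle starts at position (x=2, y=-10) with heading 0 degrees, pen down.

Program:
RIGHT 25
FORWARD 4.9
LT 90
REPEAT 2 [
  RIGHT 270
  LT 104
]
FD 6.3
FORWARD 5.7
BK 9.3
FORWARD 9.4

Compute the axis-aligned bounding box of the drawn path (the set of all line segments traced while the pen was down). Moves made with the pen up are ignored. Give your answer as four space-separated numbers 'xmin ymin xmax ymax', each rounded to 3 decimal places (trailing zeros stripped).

Executing turtle program step by step:
Start: pos=(2,-10), heading=0, pen down
RT 25: heading 0 -> 335
FD 4.9: (2,-10) -> (6.441,-12.071) [heading=335, draw]
LT 90: heading 335 -> 65
REPEAT 2 [
  -- iteration 1/2 --
  RT 270: heading 65 -> 155
  LT 104: heading 155 -> 259
  -- iteration 2/2 --
  RT 270: heading 259 -> 349
  LT 104: heading 349 -> 93
]
FD 6.3: (6.441,-12.071) -> (6.111,-5.779) [heading=93, draw]
FD 5.7: (6.111,-5.779) -> (5.813,-0.087) [heading=93, draw]
BK 9.3: (5.813,-0.087) -> (6.3,-9.375) [heading=93, draw]
FD 9.4: (6.3,-9.375) -> (5.808,0.013) [heading=93, draw]
Final: pos=(5.808,0.013), heading=93, 5 segment(s) drawn

Segment endpoints: x in {2, 5.808, 5.813, 6.111, 6.3, 6.441}, y in {-12.071, -10, -9.375, -5.779, -0.087, 0.013}
xmin=2, ymin=-12.071, xmax=6.441, ymax=0.013

Answer: 2 -12.071 6.441 0.013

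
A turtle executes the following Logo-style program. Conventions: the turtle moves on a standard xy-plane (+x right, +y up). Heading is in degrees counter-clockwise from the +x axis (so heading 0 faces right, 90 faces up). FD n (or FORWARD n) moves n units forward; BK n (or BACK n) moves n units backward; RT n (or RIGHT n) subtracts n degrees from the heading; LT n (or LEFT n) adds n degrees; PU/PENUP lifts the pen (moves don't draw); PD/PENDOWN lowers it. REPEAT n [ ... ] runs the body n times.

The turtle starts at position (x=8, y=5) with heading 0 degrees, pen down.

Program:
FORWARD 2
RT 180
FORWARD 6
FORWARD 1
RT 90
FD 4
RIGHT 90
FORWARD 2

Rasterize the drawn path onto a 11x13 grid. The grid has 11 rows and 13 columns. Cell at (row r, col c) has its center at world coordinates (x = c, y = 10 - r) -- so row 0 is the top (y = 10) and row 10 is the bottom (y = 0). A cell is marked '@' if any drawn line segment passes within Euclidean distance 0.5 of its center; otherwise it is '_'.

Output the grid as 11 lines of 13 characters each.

Answer: _____________
___@@@_______
___@_________
___@_________
___@_________
___@@@@@@@@__
_____________
_____________
_____________
_____________
_____________

Derivation:
Segment 0: (8,5) -> (10,5)
Segment 1: (10,5) -> (4,5)
Segment 2: (4,5) -> (3,5)
Segment 3: (3,5) -> (3,9)
Segment 4: (3,9) -> (5,9)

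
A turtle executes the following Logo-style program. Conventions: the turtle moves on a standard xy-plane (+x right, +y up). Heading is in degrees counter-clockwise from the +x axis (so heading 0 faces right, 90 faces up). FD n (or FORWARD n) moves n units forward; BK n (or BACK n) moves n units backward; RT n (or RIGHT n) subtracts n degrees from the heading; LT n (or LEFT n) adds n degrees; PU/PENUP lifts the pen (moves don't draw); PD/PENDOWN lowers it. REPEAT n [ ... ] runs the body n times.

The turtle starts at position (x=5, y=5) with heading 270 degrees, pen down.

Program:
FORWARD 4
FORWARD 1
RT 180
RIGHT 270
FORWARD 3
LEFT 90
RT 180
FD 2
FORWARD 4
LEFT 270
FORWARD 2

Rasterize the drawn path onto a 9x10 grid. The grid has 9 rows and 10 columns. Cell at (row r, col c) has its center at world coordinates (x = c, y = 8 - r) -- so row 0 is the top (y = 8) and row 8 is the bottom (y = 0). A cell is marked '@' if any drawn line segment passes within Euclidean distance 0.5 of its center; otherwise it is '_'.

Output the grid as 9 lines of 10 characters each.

Segment 0: (5,5) -> (5,1)
Segment 1: (5,1) -> (5,0)
Segment 2: (5,0) -> (2,-0)
Segment 3: (2,-0) -> (2,2)
Segment 4: (2,2) -> (2,6)
Segment 5: (2,6) -> (4,6)

Answer: __________
__________
__@@@_____
__@__@____
__@__@____
__@__@____
__@__@____
__@__@____
__@@@@____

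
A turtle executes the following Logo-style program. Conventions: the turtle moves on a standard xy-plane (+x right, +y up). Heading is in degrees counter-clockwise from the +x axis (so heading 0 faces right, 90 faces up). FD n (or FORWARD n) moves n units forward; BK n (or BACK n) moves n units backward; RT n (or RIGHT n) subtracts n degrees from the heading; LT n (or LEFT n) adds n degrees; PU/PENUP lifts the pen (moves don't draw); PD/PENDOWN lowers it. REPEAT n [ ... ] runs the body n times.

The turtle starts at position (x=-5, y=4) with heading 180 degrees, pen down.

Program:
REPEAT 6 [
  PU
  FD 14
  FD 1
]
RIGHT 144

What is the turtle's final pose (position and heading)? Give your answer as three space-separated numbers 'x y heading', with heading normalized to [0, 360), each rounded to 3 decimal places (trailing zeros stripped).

Answer: -95 4 36

Derivation:
Executing turtle program step by step:
Start: pos=(-5,4), heading=180, pen down
REPEAT 6 [
  -- iteration 1/6 --
  PU: pen up
  FD 14: (-5,4) -> (-19,4) [heading=180, move]
  FD 1: (-19,4) -> (-20,4) [heading=180, move]
  -- iteration 2/6 --
  PU: pen up
  FD 14: (-20,4) -> (-34,4) [heading=180, move]
  FD 1: (-34,4) -> (-35,4) [heading=180, move]
  -- iteration 3/6 --
  PU: pen up
  FD 14: (-35,4) -> (-49,4) [heading=180, move]
  FD 1: (-49,4) -> (-50,4) [heading=180, move]
  -- iteration 4/6 --
  PU: pen up
  FD 14: (-50,4) -> (-64,4) [heading=180, move]
  FD 1: (-64,4) -> (-65,4) [heading=180, move]
  -- iteration 5/6 --
  PU: pen up
  FD 14: (-65,4) -> (-79,4) [heading=180, move]
  FD 1: (-79,4) -> (-80,4) [heading=180, move]
  -- iteration 6/6 --
  PU: pen up
  FD 14: (-80,4) -> (-94,4) [heading=180, move]
  FD 1: (-94,4) -> (-95,4) [heading=180, move]
]
RT 144: heading 180 -> 36
Final: pos=(-95,4), heading=36, 0 segment(s) drawn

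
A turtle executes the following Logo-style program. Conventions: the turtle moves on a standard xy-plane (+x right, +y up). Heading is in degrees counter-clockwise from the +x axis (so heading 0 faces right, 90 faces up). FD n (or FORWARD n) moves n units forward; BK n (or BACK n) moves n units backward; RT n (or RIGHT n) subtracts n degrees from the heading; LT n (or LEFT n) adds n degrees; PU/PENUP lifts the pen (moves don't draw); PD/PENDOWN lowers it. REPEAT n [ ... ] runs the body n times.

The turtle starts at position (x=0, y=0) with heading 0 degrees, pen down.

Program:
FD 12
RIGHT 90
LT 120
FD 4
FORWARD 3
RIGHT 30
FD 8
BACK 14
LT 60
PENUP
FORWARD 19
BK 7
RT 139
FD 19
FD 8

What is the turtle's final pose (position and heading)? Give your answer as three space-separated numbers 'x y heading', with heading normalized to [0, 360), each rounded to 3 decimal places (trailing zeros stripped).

Answer: 23.214 -12.612 281

Derivation:
Executing turtle program step by step:
Start: pos=(0,0), heading=0, pen down
FD 12: (0,0) -> (12,0) [heading=0, draw]
RT 90: heading 0 -> 270
LT 120: heading 270 -> 30
FD 4: (12,0) -> (15.464,2) [heading=30, draw]
FD 3: (15.464,2) -> (18.062,3.5) [heading=30, draw]
RT 30: heading 30 -> 0
FD 8: (18.062,3.5) -> (26.062,3.5) [heading=0, draw]
BK 14: (26.062,3.5) -> (12.062,3.5) [heading=0, draw]
LT 60: heading 0 -> 60
PU: pen up
FD 19: (12.062,3.5) -> (21.562,19.954) [heading=60, move]
BK 7: (21.562,19.954) -> (18.062,13.892) [heading=60, move]
RT 139: heading 60 -> 281
FD 19: (18.062,13.892) -> (21.688,-4.759) [heading=281, move]
FD 8: (21.688,-4.759) -> (23.214,-12.612) [heading=281, move]
Final: pos=(23.214,-12.612), heading=281, 5 segment(s) drawn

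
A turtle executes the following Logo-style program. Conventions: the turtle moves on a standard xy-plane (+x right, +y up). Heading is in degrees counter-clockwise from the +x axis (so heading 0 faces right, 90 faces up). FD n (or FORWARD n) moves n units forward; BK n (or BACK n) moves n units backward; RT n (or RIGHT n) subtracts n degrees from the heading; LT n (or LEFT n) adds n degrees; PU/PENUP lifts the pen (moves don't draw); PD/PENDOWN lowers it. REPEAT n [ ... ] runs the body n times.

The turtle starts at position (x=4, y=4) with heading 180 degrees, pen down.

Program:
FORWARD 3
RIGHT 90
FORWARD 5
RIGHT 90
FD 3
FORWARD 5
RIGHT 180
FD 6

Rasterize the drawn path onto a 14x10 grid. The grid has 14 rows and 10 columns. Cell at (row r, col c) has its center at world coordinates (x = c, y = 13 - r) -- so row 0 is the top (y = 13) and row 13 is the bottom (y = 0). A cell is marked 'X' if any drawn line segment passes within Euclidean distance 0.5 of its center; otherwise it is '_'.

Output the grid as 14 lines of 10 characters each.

Answer: __________
__________
__________
__________
_XXXXXXXXX
_X________
_X________
_X________
_X________
_XXXX_____
__________
__________
__________
__________

Derivation:
Segment 0: (4,4) -> (1,4)
Segment 1: (1,4) -> (1,9)
Segment 2: (1,9) -> (4,9)
Segment 3: (4,9) -> (9,9)
Segment 4: (9,9) -> (3,9)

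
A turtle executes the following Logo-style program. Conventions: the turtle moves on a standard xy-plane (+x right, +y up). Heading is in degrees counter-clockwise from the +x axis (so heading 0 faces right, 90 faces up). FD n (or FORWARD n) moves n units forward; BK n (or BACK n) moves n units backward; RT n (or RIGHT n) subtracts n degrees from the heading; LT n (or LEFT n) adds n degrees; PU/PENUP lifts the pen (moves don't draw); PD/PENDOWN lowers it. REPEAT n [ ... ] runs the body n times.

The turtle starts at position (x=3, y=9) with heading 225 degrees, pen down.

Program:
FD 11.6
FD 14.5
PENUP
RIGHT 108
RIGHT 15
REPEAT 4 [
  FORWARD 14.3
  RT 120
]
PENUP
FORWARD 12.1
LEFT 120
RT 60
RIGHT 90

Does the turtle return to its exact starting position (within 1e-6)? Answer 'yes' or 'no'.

Executing turtle program step by step:
Start: pos=(3,9), heading=225, pen down
FD 11.6: (3,9) -> (-5.202,0.798) [heading=225, draw]
FD 14.5: (-5.202,0.798) -> (-15.455,-9.455) [heading=225, draw]
PU: pen up
RT 108: heading 225 -> 117
RT 15: heading 117 -> 102
REPEAT 4 [
  -- iteration 1/4 --
  FD 14.3: (-15.455,-9.455) -> (-18.429,4.532) [heading=102, move]
  RT 120: heading 102 -> 342
  -- iteration 2/4 --
  FD 14.3: (-18.429,4.532) -> (-4.829,0.113) [heading=342, move]
  RT 120: heading 342 -> 222
  -- iteration 3/4 --
  FD 14.3: (-4.829,0.113) -> (-15.455,-9.455) [heading=222, move]
  RT 120: heading 222 -> 102
  -- iteration 4/4 --
  FD 14.3: (-15.455,-9.455) -> (-18.429,4.532) [heading=102, move]
  RT 120: heading 102 -> 342
]
PU: pen up
FD 12.1: (-18.429,4.532) -> (-6.921,0.793) [heading=342, move]
LT 120: heading 342 -> 102
RT 60: heading 102 -> 42
RT 90: heading 42 -> 312
Final: pos=(-6.921,0.793), heading=312, 2 segment(s) drawn

Start position: (3, 9)
Final position: (-6.921, 0.793)
Distance = 12.876; >= 1e-6 -> NOT closed

Answer: no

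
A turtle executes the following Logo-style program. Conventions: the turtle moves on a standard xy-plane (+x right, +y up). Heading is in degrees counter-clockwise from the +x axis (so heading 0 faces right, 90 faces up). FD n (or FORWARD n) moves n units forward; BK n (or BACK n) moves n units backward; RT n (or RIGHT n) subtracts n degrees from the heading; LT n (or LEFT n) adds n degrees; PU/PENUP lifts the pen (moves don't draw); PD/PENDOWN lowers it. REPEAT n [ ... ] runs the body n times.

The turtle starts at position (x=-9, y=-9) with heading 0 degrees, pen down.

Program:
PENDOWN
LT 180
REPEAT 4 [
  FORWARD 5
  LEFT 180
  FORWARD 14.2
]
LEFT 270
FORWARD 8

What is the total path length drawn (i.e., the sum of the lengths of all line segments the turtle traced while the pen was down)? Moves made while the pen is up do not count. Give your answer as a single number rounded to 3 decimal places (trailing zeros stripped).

Executing turtle program step by step:
Start: pos=(-9,-9), heading=0, pen down
PD: pen down
LT 180: heading 0 -> 180
REPEAT 4 [
  -- iteration 1/4 --
  FD 5: (-9,-9) -> (-14,-9) [heading=180, draw]
  LT 180: heading 180 -> 0
  FD 14.2: (-14,-9) -> (0.2,-9) [heading=0, draw]
  -- iteration 2/4 --
  FD 5: (0.2,-9) -> (5.2,-9) [heading=0, draw]
  LT 180: heading 0 -> 180
  FD 14.2: (5.2,-9) -> (-9,-9) [heading=180, draw]
  -- iteration 3/4 --
  FD 5: (-9,-9) -> (-14,-9) [heading=180, draw]
  LT 180: heading 180 -> 0
  FD 14.2: (-14,-9) -> (0.2,-9) [heading=0, draw]
  -- iteration 4/4 --
  FD 5: (0.2,-9) -> (5.2,-9) [heading=0, draw]
  LT 180: heading 0 -> 180
  FD 14.2: (5.2,-9) -> (-9,-9) [heading=180, draw]
]
LT 270: heading 180 -> 90
FD 8: (-9,-9) -> (-9,-1) [heading=90, draw]
Final: pos=(-9,-1), heading=90, 9 segment(s) drawn

Segment lengths:
  seg 1: (-9,-9) -> (-14,-9), length = 5
  seg 2: (-14,-9) -> (0.2,-9), length = 14.2
  seg 3: (0.2,-9) -> (5.2,-9), length = 5
  seg 4: (5.2,-9) -> (-9,-9), length = 14.2
  seg 5: (-9,-9) -> (-14,-9), length = 5
  seg 6: (-14,-9) -> (0.2,-9), length = 14.2
  seg 7: (0.2,-9) -> (5.2,-9), length = 5
  seg 8: (5.2,-9) -> (-9,-9), length = 14.2
  seg 9: (-9,-9) -> (-9,-1), length = 8
Total = 84.8

Answer: 84.8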